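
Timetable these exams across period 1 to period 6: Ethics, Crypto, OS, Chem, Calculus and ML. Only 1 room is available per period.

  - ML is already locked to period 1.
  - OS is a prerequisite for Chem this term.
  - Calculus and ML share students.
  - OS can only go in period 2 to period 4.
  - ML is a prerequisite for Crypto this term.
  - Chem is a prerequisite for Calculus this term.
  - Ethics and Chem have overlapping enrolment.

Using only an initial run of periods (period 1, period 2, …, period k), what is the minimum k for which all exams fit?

6 periods

The precedence chain requires at least 3 distinct periods.
With at most 1 per period and 6 exams, at least 6 periods are needed.
Propagating the time windows through the other constraints, Calculus can't land before period 4, so the schedule must run through at least period 4.
6 works (last occupied period: period 6): for example Crypto in period 4; Chem in period 3; ML in period 1; Calculus in period 5; Ethics in period 6; OS in period 2.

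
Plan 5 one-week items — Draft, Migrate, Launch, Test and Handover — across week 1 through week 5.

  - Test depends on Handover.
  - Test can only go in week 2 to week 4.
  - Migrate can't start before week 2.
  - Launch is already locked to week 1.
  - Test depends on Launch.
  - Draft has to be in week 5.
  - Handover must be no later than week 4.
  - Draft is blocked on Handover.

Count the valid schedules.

24

Splitting on Migrate: it can be week 2 (6), week 3 (6), week 4 (6), week 5 (6). Listing each branch's schedules as (Draft, Launch, Test, Handover) by week number:
Migrate=week 2: (5,1,2,1) (5,1,3,1) (5,1,3,2) (5,1,4,1) (5,1,4,2) (5,1,4,3) — 6.
Migrate=week 3: (5,1,2,1) (5,1,3,1) (5,1,3,2) (5,1,4,1) (5,1,4,2) (5,1,4,3) — 6.
Migrate=week 4: (5,1,2,1) (5,1,3,1) (5,1,3,2) (5,1,4,1) (5,1,4,2) (5,1,4,3) — 6.
Migrate=week 5: (5,1,2,1) (5,1,3,1) (5,1,3,2) (5,1,4,1) (5,1,4,2) (5,1,4,3) — 6.
Summing: 6 + 6 + 6 + 6 = 24.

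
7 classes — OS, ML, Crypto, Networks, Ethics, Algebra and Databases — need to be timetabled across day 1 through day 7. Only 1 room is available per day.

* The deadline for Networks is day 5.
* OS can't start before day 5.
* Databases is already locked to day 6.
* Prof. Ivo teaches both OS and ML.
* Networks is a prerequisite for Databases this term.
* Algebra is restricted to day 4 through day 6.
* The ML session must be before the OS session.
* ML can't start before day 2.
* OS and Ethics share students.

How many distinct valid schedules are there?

44

Splitting on OS: it can be day 5 (8), day 7 (36). Listing each branch's schedules as (ML, Crypto, Networks, Ethics, Algebra, Databases) by day number:
OS=day 5: (2,1,3,7,4,6) (2,3,1,7,4,6) (2,7,1,3,4,6) (2,7,3,1,4,6) (3,1,2,7,4,6) (3,2,1,7,4,6) (3,7,1,2,4,6) (3,7,2,1,4,6) — 8.
OS=day 7: (2,1,3,4,5,6) (2,1,3,5,4,6) (2,1,4,3,5,6) (2,1,5,3,4,6) (2,3,1,4,5,6) (2,3,1,5,4,6) (2,3,4,1,5,6) (2,3,5,1,4,6) (2,4,1,3,5,6) (2,4,3,1,5,6) (2,5,1,3,4,6) (2,5,3,1,4,6) (3,1,2,4,5,6) (3,1,2,5,4,6) (3,1,4,2,5,6) (3,1,5,2,4,6) (3,2,1,4,5,6) (3,2,1,5,4,6) (3,2,4,1,5,6) (3,2,5,1,4,6) (3,4,1,2,5,6) (3,4,2,1,5,6) (3,5,1,2,4,6) (3,5,2,1,4,6) (4,1,2,3,5,6) (4,1,3,2,5,6) (4,2,1,3,5,6) (4,2,3,1,5,6) (4,3,1,2,5,6) (4,3,2,1,5,6) (5,1,2,3,4,6) (5,1,3,2,4,6) (5,2,1,3,4,6) (5,2,3,1,4,6) (5,3,1,2,4,6) (5,3,2,1,4,6) — 36.
Summing: 8 + 36 = 44.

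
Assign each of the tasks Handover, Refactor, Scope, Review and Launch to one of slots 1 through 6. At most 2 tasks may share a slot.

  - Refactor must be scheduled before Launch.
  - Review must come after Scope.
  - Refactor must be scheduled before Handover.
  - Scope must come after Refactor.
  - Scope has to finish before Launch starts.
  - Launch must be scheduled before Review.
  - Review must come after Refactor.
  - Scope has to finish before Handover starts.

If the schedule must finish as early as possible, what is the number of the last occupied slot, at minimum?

4

The precedence chain requires at least 4 distinct slots.
With at most 2 per slot and 5 tasks, at least 3 slots are needed.
4 works (last occupied slot: 4): for example Handover -> 3; Scope -> 2; Refactor -> 1; Review -> 4; Launch -> 3.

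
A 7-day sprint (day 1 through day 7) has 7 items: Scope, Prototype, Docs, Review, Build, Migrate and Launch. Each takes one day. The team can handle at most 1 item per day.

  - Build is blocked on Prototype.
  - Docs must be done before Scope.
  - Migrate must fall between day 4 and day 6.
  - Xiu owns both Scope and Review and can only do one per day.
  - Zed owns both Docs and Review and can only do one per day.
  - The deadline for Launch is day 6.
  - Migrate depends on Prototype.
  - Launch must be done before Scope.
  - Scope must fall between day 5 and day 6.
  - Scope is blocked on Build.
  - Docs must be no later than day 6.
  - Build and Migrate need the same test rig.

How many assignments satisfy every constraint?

Splitting on Scope: it can be day 5 (12), day 6 (24). Listing each branch's schedules as (Prototype, Docs, Review, Build, Migrate, Launch) by day number:
Scope=day 5: (1,2,7,3,6,4) (1,2,7,4,6,3) (1,3,7,2,6,4) (1,3,7,4,6,2) (1,4,7,2,6,3) (1,4,7,3,6,2) (2,1,7,3,6,4) (2,1,7,4,6,3) (2,3,7,4,6,1) (2,4,7,3,6,1) (3,1,7,4,6,2) (3,2,7,4,6,1) — 12.
Scope=day 6: (1,2,7,3,4,5) (1,2,7,3,5,4) (1,2,7,4,5,3) (1,2,7,5,4,3) (1,3,7,2,4,5) (1,3,7,2,5,4) (1,3,7,4,5,2) (1,3,7,5,4,2) (1,4,7,2,5,3) (1,4,7,3,5,2) (1,5,7,2,4,3) (1,5,7,3,4,2) (2,1,7,3,4,5) (2,1,7,3,5,4) (2,1,7,4,5,3) (2,1,7,5,4,3) (2,3,7,4,5,1) (2,3,7,5,4,1) (2,4,7,3,5,1) (2,5,7,3,4,1) (3,1,7,4,5,2) (3,1,7,5,4,2) (3,2,7,4,5,1) (3,2,7,5,4,1) — 24.
Summing: 12 + 24 = 36.

36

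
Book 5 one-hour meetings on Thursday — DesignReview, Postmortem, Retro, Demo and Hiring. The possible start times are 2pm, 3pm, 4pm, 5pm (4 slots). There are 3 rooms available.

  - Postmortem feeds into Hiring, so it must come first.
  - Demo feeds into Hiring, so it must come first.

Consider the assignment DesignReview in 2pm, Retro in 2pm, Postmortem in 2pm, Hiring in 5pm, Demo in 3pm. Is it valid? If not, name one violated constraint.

Yes, all constraints hold

Postmortem feeds into Hiring, so it must come first — holds.
There are 3 rooms available — holds.
Demo feeds into Hiring, so it must come first — holds.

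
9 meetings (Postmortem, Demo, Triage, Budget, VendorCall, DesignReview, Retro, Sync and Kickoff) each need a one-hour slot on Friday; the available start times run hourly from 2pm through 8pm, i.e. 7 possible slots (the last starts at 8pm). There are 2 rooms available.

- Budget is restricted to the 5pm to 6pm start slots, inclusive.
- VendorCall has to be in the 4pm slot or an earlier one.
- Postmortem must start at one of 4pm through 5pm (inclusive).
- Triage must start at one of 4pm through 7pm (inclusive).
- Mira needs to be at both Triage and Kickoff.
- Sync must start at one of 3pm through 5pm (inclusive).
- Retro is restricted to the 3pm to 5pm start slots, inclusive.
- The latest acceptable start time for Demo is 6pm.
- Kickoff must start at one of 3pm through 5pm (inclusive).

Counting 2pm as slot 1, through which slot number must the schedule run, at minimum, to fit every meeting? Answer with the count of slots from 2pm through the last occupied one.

5

With at most 2 per slot and 9 meetings, at least 5 slots are needed.
Budget can't be placed before 5pm — that is slot 4 counting from 2pm — so the schedule must run through at least 4 slots.
5 works (last occupied slot: 6pm): for example Budget=5pm; VendorCall=2pm; Triage=4pm; Retro=3pm; Sync=3pm; DesignReview=6pm; Postmortem=4pm; Demo=2pm; Kickoff=5pm.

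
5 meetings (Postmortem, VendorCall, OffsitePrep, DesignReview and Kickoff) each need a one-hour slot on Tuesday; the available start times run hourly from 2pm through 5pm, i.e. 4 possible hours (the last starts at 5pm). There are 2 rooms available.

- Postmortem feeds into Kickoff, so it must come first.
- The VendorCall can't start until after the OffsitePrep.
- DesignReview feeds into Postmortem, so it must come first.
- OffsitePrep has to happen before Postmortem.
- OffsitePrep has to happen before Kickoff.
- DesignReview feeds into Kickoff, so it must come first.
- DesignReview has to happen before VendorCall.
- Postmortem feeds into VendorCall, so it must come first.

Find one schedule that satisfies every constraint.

DesignReview -> 2pm; Kickoff -> 4pm; Postmortem -> 3pm; OffsitePrep -> 2pm; VendorCall -> 4pm

Checking: OffsitePrep(2pm) before Kickoff(4pm); Postmortem(3pm) before Kickoff(4pm); DesignReview(2pm) before VendorCall(4pm); DesignReview(2pm) before Postmortem(3pm); OffsitePrep(2pm) before Postmortem(3pm); DesignReview(2pm) before Kickoff(4pm); OffsitePrep(2pm) before VendorCall(4pm); Postmortem(3pm) before VendorCall(4pm); max 2 per hour (cap 2).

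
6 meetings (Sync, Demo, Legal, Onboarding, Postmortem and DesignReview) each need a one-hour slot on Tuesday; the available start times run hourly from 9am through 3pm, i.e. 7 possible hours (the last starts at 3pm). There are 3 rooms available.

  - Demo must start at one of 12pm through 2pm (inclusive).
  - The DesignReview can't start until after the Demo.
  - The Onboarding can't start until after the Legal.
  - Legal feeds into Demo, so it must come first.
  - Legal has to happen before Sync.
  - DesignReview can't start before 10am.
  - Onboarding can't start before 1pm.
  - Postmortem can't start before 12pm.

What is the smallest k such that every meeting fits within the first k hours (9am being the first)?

The precedence chain requires at least 3 distinct hours.
With at most 3 per hour and 6 meetings, at least 2 hours are needed.
Onboarding can't be placed before 1pm — that is hour 5 counting from 9am — so the schedule must run through at least 5 hours.
5 works (last occupied hour: 1pm): for example Onboarding in 1pm, Sync in 10am, Legal in 9am, Postmortem in 12pm, Demo in 12pm, DesignReview in 1pm.

5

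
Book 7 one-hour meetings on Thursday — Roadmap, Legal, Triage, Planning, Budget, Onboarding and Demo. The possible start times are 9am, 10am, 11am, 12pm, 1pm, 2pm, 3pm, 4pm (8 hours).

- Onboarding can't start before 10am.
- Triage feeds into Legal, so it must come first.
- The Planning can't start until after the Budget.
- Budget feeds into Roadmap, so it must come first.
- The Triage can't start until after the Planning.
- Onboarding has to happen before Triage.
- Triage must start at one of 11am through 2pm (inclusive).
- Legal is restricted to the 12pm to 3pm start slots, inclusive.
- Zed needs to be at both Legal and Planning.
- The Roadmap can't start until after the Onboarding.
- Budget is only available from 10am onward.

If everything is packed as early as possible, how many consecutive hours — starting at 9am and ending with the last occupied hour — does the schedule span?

5 hours

The precedence chain requires at least 4 distinct hours.
Propagating the time windows through the other constraints, Legal can't land before 1pm — that is hour 5 counting from 9am — so the schedule must run through at least 5 hours.
5 works (last occupied hour: 1pm): for example Onboarding=10am; Demo=9am; Legal=1pm; Planning=11am; Triage=12pm; Budget=10am; Roadmap=11am.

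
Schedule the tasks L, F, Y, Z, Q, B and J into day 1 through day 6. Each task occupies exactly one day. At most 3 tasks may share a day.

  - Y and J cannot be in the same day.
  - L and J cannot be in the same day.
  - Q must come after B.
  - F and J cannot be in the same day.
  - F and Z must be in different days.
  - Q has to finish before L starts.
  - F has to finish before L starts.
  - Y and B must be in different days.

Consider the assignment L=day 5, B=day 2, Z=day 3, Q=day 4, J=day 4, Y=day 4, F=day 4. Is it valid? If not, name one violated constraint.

Y and B must be in different days — holds.
Y and J cannot be in the same day — violated.
Q has to finish before L starts — holds.
F and Z must be in different days — holds.
L and J cannot be in the same day — holds.
F and J cannot be in the same day — violated.
F has to finish before L starts — holds.
At most 3 tasks may share a day — violated.
Q must come after B — holds.

Invalid. Y and J cannot be in the same day.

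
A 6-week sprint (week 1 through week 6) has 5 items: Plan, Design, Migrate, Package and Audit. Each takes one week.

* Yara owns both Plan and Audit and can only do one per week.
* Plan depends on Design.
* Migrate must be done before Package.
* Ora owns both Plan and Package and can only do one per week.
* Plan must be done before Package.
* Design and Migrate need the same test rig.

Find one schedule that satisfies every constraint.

Audit in week 1, Package in week 3, Plan in week 2, Migrate in week 2, Design in week 1

Checking: Migrate(week 2) before Package(week 3); Design(week 1) before Plan(week 2); Plan(week 2) before Package(week 3); Plan(week 2) != Audit(week 1); Plan(week 2) != Package(week 3); Design(week 1) != Migrate(week 2).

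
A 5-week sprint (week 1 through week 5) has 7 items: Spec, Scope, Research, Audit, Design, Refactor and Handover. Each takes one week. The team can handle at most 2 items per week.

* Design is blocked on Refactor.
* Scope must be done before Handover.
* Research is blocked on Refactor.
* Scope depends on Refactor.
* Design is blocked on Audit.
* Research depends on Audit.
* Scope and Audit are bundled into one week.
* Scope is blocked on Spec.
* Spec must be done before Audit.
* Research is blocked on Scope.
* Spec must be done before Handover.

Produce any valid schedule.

Design -> week 3, Handover -> week 4, Audit -> week 2, Refactor -> week 1, Scope -> week 2, Research -> week 3, Spec -> week 1

Checking: Spec(week 1) before Scope(week 2); Audit(week 2) before Research(week 3); Refactor(week 1) before Design(week 3); Scope(week 2) before Handover(week 4); Refactor(week 1) before Scope(week 2); Audit(week 2) before Design(week 3); Scope(week 2) before Research(week 3); Spec(week 1) before Handover(week 4); Spec(week 1) before Audit(week 2); Refactor(week 1) before Research(week 3); Scope = Audit = week 2; max 2 per week (cap 2).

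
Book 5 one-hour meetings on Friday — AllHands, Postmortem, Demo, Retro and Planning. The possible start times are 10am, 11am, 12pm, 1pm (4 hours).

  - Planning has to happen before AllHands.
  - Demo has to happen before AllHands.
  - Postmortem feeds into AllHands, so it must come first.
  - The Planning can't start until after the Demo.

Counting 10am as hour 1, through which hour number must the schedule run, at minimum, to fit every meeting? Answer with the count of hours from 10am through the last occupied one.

3 hours

The precedence chain requires at least 3 distinct hours.
3 works (last occupied hour: 12pm): for example Demo in 10am; AllHands in 12pm; Retro in 10am; Postmortem in 10am; Planning in 11am.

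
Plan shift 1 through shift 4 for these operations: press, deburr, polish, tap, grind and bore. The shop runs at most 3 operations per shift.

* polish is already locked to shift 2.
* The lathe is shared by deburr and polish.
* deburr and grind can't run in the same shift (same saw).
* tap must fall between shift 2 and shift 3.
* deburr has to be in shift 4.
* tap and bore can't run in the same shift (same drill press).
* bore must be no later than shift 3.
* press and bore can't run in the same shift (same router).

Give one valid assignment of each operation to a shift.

tap -> shift 2; press -> shift 2; bore -> shift 1; polish -> shift 2; deburr -> shift 4; grind -> shift 1

Checking: press(shift 2) != bore(shift 1); deburr(shift 4) != grind(shift 1); tap(shift 2) != bore(shift 1); deburr(shift 4) != polish(shift 2); polish=shift 2 in [shift 2,shift 2]; deburr=shift 4 in [shift 4,shift 4]; bore=shift 1 in [shift 1,shift 3]; tap=shift 2 in [shift 2,shift 3]; max 3 per shift (cap 3).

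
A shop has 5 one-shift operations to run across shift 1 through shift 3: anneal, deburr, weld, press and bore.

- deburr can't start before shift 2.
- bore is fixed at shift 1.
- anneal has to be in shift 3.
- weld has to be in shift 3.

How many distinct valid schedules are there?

6

Splitting on deburr: it can be shift 2 (3), shift 3 (3). Listing each branch's schedules as (anneal, weld, press, bore) by shift number:
deburr=shift 2: (3,3,1,1) (3,3,2,1) (3,3,3,1) — 3.
deburr=shift 3: (3,3,1,1) (3,3,2,1) (3,3,3,1) — 3.
Summing: 3 + 3 = 6.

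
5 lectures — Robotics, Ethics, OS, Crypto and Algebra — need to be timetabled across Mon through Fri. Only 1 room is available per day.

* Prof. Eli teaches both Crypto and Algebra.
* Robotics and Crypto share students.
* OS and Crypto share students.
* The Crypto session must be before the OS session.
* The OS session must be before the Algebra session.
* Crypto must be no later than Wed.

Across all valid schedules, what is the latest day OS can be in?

Thu

Precedence pushes OS to at least Tue; downstream work caps OS at Thu.
OS at Thu is achievable: Ethics in Wed, Robotics in Tue, OS in Thu, Algebra in Fri, Crypto in Mon.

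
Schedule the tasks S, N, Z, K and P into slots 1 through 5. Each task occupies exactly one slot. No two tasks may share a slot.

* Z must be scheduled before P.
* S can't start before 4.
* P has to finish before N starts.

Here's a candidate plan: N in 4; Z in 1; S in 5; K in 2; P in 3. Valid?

S can't start before 4 — holds.
No two tasks may share a slot — holds.
P has to finish before N starts — holds.
Z must be scheduled before P — holds.

Yes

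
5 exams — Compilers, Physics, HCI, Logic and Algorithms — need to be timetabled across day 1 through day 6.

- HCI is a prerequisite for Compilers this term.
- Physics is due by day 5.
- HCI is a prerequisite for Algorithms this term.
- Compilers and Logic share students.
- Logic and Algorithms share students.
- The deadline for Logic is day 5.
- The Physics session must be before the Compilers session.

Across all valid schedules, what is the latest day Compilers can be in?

Precedence pushes Compilers to at least day 2.
Compilers at day 6 is achievable: Algorithms in day 2; Compilers in day 6; Logic in day 1; HCI in day 1; Physics in day 1.

day 6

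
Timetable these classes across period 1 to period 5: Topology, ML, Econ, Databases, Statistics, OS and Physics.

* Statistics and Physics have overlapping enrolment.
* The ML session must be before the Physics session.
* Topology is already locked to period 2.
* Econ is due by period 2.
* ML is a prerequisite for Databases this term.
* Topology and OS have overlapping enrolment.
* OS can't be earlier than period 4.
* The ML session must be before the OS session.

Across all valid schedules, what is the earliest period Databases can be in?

period 2

Precedence pushes Databases to at least period 2.
Databases at period 2 is achievable: Econ in period 1, Physics in period 2, ML in period 1, Topology in period 2, OS in period 4, Statistics in period 1, Databases in period 2.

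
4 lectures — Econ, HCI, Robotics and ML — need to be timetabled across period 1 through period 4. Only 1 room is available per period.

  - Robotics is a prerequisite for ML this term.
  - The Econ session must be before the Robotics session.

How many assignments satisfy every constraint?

4

Enumerating: Robotics -> period 2; ML -> period 3; HCI -> period 4; Econ -> period 1 | Econ in period 1, Robotics in period 2, ML in period 4, HCI in period 3 | Robotics -> period 3; Econ -> period 1; ML -> period 4; HCI -> period 2 | ML=period 4; Econ=period 2; HCI=period 1; Robotics=period 3.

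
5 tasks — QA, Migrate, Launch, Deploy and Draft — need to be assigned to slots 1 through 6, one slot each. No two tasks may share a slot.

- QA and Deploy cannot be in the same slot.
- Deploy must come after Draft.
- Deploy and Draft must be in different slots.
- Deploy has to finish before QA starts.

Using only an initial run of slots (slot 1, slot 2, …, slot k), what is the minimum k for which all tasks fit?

5

The precedence chain requires at least 3 distinct slots.
With at most 1 per slot and 5 tasks, at least 5 slots are needed.
5 works (last occupied slot: 5): for example Draft=1; Deploy=2; Migrate=4; Launch=5; QA=3.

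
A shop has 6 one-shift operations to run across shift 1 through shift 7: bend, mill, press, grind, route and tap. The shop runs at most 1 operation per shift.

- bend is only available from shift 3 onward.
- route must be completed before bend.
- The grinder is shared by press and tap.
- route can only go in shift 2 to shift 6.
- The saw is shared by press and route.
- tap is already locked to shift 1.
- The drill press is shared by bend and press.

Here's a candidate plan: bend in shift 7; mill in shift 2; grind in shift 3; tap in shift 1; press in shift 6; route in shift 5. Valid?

Yes

route must be completed before bend — holds.
The drill press is shared by bend and press — holds.
bend is only available from shift 3 onward — holds.
route can only go in shift 2 to shift 6 — holds.
The saw is shared by press and route — holds.
tap is already locked to shift 1 — holds.
The shop runs at most 1 operation per shift — holds.
The grinder is shared by press and tap — holds.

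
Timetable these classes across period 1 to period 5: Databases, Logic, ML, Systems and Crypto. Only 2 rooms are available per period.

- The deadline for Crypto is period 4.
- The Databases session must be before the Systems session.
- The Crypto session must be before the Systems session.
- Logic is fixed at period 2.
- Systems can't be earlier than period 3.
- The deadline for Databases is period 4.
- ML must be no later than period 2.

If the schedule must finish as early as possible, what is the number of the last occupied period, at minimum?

period 3

The precedence chain requires at least 2 distinct periods.
With at most 2 per period and 5 classes, at least 3 periods are needed.
Systems can't be placed before period 3, so the schedule must run through at least period 3.
3 works (last occupied period: period 3): for example ML -> period 1, Logic -> period 2, Databases -> period 1, Systems -> period 3, Crypto -> period 2.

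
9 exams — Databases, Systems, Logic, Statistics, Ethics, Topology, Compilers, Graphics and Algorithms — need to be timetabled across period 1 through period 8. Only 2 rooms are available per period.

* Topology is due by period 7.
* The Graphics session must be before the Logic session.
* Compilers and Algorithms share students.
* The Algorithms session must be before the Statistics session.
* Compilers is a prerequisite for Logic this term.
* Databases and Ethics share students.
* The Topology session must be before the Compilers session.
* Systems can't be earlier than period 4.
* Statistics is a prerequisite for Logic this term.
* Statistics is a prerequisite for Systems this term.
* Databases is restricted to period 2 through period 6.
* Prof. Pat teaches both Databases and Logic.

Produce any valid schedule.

Compilers -> period 3, Graphics -> period 3, Ethics -> period 5, Logic -> period 4, Statistics -> period 2, Topology -> period 1, Algorithms -> period 1, Systems -> period 4, Databases -> period 2

Checking: Statistics(period 2) before Systems(period 4); Compilers(period 3) before Logic(period 4); Topology(period 1) before Compilers(period 3); Statistics(period 2) before Logic(period 4); Graphics(period 3) before Logic(period 4); Algorithms(period 1) before Statistics(period 2); Compilers(period 3) != Algorithms(period 1); Databases(period 2) != Logic(period 4); Databases(period 2) != Ethics(period 5); Topology=period 1 in [period 1,period 7]; Systems=period 4 in [period 4,period 8]; Databases=period 2 in [period 2,period 6]; max 2 per period (cap 2).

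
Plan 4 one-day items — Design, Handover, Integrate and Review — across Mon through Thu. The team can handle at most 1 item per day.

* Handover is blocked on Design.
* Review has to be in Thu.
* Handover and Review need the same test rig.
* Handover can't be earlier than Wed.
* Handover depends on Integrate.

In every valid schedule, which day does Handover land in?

Handover's window is Wed–Thu.
Review is fixed at Thu, and Handover can't share a day with Review.
So Handover must be Wed.

Wed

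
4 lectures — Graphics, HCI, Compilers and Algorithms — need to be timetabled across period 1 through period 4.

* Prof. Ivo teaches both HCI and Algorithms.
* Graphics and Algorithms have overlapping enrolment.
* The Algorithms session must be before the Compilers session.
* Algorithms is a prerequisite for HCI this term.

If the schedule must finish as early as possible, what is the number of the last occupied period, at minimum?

The precedence chain requires at least 2 distinct periods.
2 works (last occupied period: period 2): for example Compilers in period 2, HCI in period 2, Algorithms in period 1, Graphics in period 2.

2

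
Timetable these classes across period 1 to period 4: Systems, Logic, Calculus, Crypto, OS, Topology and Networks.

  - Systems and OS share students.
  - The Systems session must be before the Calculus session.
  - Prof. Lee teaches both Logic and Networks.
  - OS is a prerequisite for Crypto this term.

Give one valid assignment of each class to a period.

Topology -> period 1, OS -> period 2, Calculus -> period 2, Networks -> period 2, Logic -> period 1, Crypto -> period 3, Systems -> period 1

Checking: Systems(period 1) before Calculus(period 2); OS(period 2) before Crypto(period 3); Logic(period 1) != Networks(period 2); Systems(period 1) != OS(period 2).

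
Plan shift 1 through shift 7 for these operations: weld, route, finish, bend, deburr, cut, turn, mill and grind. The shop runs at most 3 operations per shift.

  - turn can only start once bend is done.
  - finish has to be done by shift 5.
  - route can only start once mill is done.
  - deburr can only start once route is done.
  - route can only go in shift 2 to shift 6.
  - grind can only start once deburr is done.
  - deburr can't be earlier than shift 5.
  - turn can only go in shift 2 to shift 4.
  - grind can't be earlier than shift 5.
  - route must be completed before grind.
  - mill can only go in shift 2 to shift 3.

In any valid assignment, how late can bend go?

shift 3

Downstream work caps bend at shift 3.
bend at shift 3 is achievable: route=shift 3, grind=shift 6, finish=shift 1, deburr=shift 5, turn=shift 4, cut=shift 1, weld=shift 1, mill=shift 2, bend=shift 3.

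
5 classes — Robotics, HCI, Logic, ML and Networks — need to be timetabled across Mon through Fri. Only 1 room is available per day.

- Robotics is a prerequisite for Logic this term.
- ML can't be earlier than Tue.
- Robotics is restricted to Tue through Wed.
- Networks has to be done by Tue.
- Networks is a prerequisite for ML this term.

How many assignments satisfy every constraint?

Splitting on Robotics: it can be Tue (6), Wed (6). Listing each branch's schedules as (HCI, Logic, ML, Networks):
Robotics=Tue: (Wed,Thu,Fri,Mon) (Wed,Fri,Thu,Mon) (Thu,Wed,Fri,Mon) (Thu,Fri,Wed,Mon) (Fri,Wed,Thu,Mon) (Fri,Thu,Wed,Mon) — 6.
Robotics=Wed: (Mon,Thu,Fri,Tue) (Mon,Fri,Thu,Tue) (Tue,Thu,Fri,Mon) (Tue,Fri,Thu,Mon) (Thu,Fri,Tue,Mon) (Fri,Thu,Tue,Mon) — 6.
Summing: 6 + 6 = 12.

12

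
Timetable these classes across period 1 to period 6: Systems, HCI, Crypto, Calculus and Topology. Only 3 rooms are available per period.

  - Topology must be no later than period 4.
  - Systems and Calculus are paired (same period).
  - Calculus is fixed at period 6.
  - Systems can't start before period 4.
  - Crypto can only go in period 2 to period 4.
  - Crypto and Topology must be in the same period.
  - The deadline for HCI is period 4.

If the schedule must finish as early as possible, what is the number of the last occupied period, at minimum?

period 6

With at most 3 per period and 5 classes, at least 2 periods are needed.
Calculus can't be placed before period 6, so the schedule must run through at least period 6.
6 works (last occupied period: period 6): for example Crypto in period 2, Systems in period 6, Calculus in period 6, Topology in period 2, HCI in period 1.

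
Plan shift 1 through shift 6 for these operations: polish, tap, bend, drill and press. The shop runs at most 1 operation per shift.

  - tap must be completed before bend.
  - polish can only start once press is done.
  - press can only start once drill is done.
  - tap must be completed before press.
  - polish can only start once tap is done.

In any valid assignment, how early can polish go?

Precedence pushes polish to at least shift 3.
polish at shift 4 is achievable: polish in shift 4; tap in shift 1; bend in shift 5; press in shift 3; drill in shift 2.
Nothing earlier works — the capacity limit rule out every shift before shift 4.

shift 4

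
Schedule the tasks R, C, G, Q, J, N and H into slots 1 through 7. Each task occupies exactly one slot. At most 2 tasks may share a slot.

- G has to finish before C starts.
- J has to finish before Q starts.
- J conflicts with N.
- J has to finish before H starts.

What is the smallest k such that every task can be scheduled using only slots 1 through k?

4

The precedence chain requires at least 2 distinct slots.
With at most 2 per slot and 7 tasks, at least 4 slots are needed.
4 works (last occupied slot: 4): for example H=3; R=3; J=1; N=4; Q=2; G=1; C=2.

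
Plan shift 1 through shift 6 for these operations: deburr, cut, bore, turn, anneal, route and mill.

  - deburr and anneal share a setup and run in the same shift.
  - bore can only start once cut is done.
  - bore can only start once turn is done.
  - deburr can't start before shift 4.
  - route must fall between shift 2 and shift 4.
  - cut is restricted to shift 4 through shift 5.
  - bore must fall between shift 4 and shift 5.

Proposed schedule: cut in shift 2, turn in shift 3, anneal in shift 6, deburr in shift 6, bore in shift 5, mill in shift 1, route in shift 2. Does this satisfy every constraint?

No. cut is restricted to shift 4 through shift 5 is not satisfied.

route must fall between shift 2 and shift 4 — holds.
bore must fall between shift 4 and shift 5 — holds.
deburr can't start before shift 4 — holds.
cut is restricted to shift 4 through shift 5 — violated.
bore can only start once cut is done — holds.
deburr and anneal share a setup and run in the same shift — holds.
bore can only start once turn is done — holds.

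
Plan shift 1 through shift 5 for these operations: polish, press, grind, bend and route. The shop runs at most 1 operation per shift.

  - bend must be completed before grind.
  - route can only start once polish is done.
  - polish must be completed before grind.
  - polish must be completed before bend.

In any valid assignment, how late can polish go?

Downstream work caps polish at shift 3.
polish at shift 2 is achievable: route=shift 5, bend=shift 3, grind=shift 4, polish=shift 2, press=shift 1.
Nothing later works — the capacity limit rule out every shift after shift 2.

shift 2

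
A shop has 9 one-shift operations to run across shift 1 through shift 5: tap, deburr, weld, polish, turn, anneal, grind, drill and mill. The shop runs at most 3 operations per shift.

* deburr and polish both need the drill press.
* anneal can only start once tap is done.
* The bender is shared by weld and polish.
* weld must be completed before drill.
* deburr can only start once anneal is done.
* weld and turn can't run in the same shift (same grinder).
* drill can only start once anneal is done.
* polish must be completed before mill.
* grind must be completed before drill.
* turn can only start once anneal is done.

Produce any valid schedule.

deburr in shift 3; polish in shift 2; grind in shift 1; drill in shift 3; turn in shift 3; weld in shift 1; mill in shift 4; anneal in shift 2; tap in shift 1

Checking: anneal(shift 2) before drill(shift 3); anneal(shift 2) before turn(shift 3); tap(shift 1) before anneal(shift 2); grind(shift 1) before drill(shift 3); anneal(shift 2) before deburr(shift 3); polish(shift 2) before mill(shift 4); weld(shift 1) before drill(shift 3); weld(shift 1) != polish(shift 2); deburr(shift 3) != polish(shift 2); weld(shift 1) != turn(shift 3); max 3 per shift (cap 3).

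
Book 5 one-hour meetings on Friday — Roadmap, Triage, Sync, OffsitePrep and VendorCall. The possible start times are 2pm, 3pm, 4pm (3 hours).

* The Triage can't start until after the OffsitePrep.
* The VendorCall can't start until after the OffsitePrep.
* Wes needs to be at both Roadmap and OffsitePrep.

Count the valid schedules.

Splitting on Roadmap: it can be 2pm (3), 3pm (12), 4pm (15). Listing each branch's schedules as (Triage, Sync, OffsitePrep, VendorCall):
Roadmap=2pm: (4pm,2pm,3pm,4pm) (4pm,3pm,3pm,4pm) (4pm,4pm,3pm,4pm) — 3.
Roadmap=3pm: (3pm,2pm,2pm,3pm) (3pm,2pm,2pm,4pm) (3pm,3pm,2pm,3pm) (3pm,3pm,2pm,4pm) (3pm,4pm,2pm,3pm) (3pm,4pm,2pm,4pm) (4pm,2pm,2pm,3pm) (4pm,2pm,2pm,4pm) (4pm,3pm,2pm,3pm) (4pm,3pm,2pm,4pm) (4pm,4pm,2pm,3pm) (4pm,4pm,2pm,4pm) — 12.
Roadmap=4pm: (3pm,2pm,2pm,3pm) (3pm,2pm,2pm,4pm) (3pm,3pm,2pm,3pm) (3pm,3pm,2pm,4pm) (3pm,4pm,2pm,3pm) (3pm,4pm,2pm,4pm) (4pm,2pm,2pm,3pm) (4pm,2pm,2pm,4pm) (4pm,2pm,3pm,4pm) (4pm,3pm,2pm,3pm) (4pm,3pm,2pm,4pm) (4pm,3pm,3pm,4pm) (4pm,4pm,2pm,3pm) (4pm,4pm,2pm,4pm) (4pm,4pm,3pm,4pm) — 15.
Summing: 3 + 12 + 15 = 30.

30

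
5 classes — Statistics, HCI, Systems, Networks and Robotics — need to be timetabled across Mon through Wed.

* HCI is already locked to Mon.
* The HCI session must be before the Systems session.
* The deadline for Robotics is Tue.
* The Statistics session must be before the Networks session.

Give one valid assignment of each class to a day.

HCI in Mon, Robotics in Mon, Networks in Tue, Statistics in Mon, Systems in Tue

Checking: Statistics(Mon) before Networks(Tue); HCI(Mon) before Systems(Tue); Robotics=Mon in [Mon,Tue]; HCI=Mon in [Mon,Mon].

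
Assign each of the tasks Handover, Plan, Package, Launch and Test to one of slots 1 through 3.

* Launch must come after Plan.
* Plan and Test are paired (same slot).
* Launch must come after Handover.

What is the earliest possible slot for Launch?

2

Precedence pushes Launch to at least 2.
Launch at 2 is achievable: Plan -> 1; Test -> 1; Launch -> 2; Package -> 1; Handover -> 1.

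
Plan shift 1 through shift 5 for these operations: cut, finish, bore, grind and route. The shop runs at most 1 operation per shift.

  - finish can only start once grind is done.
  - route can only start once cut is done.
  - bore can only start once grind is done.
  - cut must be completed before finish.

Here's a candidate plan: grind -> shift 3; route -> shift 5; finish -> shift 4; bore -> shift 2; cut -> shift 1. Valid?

route can only start once cut is done — holds.
The shop runs at most 1 operation per shift — holds.
finish can only start once grind is done — holds.
bore can only start once grind is done — violated.
cut must be completed before finish — holds.

No. bore can only start once grind is done is not satisfied.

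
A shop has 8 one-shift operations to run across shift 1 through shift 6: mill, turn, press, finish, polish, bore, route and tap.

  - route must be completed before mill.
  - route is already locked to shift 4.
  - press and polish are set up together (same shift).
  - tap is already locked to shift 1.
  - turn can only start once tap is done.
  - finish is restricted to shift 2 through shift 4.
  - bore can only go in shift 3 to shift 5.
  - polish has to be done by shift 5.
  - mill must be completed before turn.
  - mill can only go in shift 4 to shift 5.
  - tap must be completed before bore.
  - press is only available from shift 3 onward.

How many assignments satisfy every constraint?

27

Splitting on press: it can be shift 3 (9), shift 4 (9), shift 5 (9). Listing each branch's schedules as (mill, turn, finish, polish, bore, route, tap) by shift number:
press=shift 3: (5,6,2,3,3,4,1) (5,6,2,3,4,4,1) (5,6,2,3,5,4,1) (5,6,3,3,3,4,1) (5,6,3,3,4,4,1) (5,6,3,3,5,4,1) (5,6,4,3,3,4,1) (5,6,4,3,4,4,1) (5,6,4,3,5,4,1) — 9.
press=shift 4: (5,6,2,4,3,4,1) (5,6,2,4,4,4,1) (5,6,2,4,5,4,1) (5,6,3,4,3,4,1) (5,6,3,4,4,4,1) (5,6,3,4,5,4,1) (5,6,4,4,3,4,1) (5,6,4,4,4,4,1) (5,6,4,4,5,4,1) — 9.
press=shift 5: (5,6,2,5,3,4,1) (5,6,2,5,4,4,1) (5,6,2,5,5,4,1) (5,6,3,5,3,4,1) (5,6,3,5,4,4,1) (5,6,3,5,5,4,1) (5,6,4,5,3,4,1) (5,6,4,5,4,4,1) (5,6,4,5,5,4,1) — 9.
Summing: 9 + 9 + 9 = 27.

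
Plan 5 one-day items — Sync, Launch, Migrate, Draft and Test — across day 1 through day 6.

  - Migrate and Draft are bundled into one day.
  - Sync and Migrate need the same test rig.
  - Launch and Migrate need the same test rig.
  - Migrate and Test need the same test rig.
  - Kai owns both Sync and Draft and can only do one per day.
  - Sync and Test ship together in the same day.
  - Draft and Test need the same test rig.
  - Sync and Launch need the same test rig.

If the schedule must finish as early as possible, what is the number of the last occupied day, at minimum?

Check 2 days directly (anything shorter is at least as hard).
Could 2 days be enough, i.e. nothing placed later than day 2? No: Sync, Launch and Migrate must all be in different days (Sync/Launch can't share; Sync/Migrate can't share; Launch/Migrate can't share), but only 2 days are available: 3 work items can't fit in 2 distinct days.
So 2 days is not enough.
3 works (last occupied day: day 3): for example Sync -> day 1, Draft -> day 3, Launch -> day 2, Test -> day 1, Migrate -> day 3.

day 3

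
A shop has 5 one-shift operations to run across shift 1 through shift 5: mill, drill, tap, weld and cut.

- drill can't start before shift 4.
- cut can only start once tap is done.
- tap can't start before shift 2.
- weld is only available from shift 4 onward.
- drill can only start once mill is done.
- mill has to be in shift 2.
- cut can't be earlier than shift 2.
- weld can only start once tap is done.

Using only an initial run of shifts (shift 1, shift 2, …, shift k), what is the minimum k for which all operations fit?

4

The precedence chain requires at least 2 distinct shifts.
drill can't be placed before shift 4, so the schedule must run through at least shift 4.
4 works (last occupied shift: shift 4): for example tap -> shift 2, mill -> shift 2, cut -> shift 3, drill -> shift 4, weld -> shift 4.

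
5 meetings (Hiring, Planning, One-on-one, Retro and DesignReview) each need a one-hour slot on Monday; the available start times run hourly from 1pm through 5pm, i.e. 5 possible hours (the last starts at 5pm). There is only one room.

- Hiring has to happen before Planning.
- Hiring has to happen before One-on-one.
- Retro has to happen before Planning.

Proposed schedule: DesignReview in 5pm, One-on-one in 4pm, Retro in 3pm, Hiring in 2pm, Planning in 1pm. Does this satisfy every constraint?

Hiring has to happen before Planning — violated.
Retro has to happen before Planning — violated.
Hiring has to happen before One-on-one — holds.
There is only one room — holds.

No — it violates: Retro has to happen before Planning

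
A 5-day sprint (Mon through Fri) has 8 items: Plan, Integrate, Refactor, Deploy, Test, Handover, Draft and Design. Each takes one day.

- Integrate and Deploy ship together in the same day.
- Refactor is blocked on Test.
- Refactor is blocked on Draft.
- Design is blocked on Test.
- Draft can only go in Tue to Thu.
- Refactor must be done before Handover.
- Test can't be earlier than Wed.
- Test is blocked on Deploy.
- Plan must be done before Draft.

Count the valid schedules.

12

Splitting on Plan: it can be Mon (8), Tue (4). Listing each branch's schedules as (Integrate, Refactor, Deploy, Test, Handover, Draft, Design):
Plan=Mon: (Mon,Thu,Mon,Wed,Fri,Tue,Thu) (Mon,Thu,Mon,Wed,Fri,Tue,Fri) (Mon,Thu,Mon,Wed,Fri,Wed,Thu) (Mon,Thu,Mon,Wed,Fri,Wed,Fri) (Tue,Thu,Tue,Wed,Fri,Tue,Thu) (Tue,Thu,Tue,Wed,Fri,Tue,Fri) (Tue,Thu,Tue,Wed,Fri,Wed,Thu) (Tue,Thu,Tue,Wed,Fri,Wed,Fri) — 8.
Plan=Tue: (Mon,Thu,Mon,Wed,Fri,Wed,Thu) (Mon,Thu,Mon,Wed,Fri,Wed,Fri) (Tue,Thu,Tue,Wed,Fri,Wed,Thu) (Tue,Thu,Tue,Wed,Fri,Wed,Fri) — 4.
Summing: 8 + 4 = 12.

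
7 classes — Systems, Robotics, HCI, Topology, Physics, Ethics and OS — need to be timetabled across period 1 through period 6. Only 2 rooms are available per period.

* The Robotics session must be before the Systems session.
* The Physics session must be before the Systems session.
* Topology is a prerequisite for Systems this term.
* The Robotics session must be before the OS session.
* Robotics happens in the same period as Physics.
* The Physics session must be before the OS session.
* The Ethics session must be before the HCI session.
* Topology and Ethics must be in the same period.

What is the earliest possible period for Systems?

period 3

Precedence pushes Systems to at least period 2.
Systems at period 3 is achievable: Systems -> period 3; Topology -> period 2; OS -> period 3; Ethics -> period 2; Robotics -> period 1; Physics -> period 1; HCI -> period 4.
Nothing earlier works — the capacity limit rule out every period before period 3.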